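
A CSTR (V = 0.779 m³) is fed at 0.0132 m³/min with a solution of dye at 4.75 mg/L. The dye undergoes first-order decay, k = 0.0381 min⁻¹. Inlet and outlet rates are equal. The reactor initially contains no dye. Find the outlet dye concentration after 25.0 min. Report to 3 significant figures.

V dC/dt = Q(C_in − C) − k V C.
This is linear with rate a = Q/V + k = 0.055045 min⁻¹.
C_ss = Q C_in/(Q + kV) = 1.4622 mg/L; C(t) = C_ss + (C₀ − C_ss) e^(−a t).
C(25.0) = 1.4622 + (-1.4622)·e^(−0.055045·25.0) = 1.4622 + (-1.4622)·0.25256 = 1.0929 mg/L.

1.09 mg/L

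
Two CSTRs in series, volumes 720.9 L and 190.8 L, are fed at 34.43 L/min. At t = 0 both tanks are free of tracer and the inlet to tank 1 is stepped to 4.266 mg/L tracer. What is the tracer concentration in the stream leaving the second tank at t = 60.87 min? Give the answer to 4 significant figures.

3.949 mg/L

Time constants: τᵢ = Vᵢ/Q for each well-mixed tank.
τ₁ = 720.9/34.43 = 20.9381 min; τ₂ = 190.8/34.43 = 5.54168 min.
Tank 1: C₁ = C_in(1 − e^(−t/τ₁)). Tank 2 (τ₁ ≠ τ₂): C₂ = C_in[1 − (τ₁ e^(−t/τ₁) − τ₂ e^(−t/τ₂))/(τ₁ − τ₂)].
At t = 60.87: e^(−t/τ₁) = 0.0546320, e^(−t/τ₂) = 1.69705e-05.
C₂ = 4.266·[1 − (20.9381·0.0546320 − 5.54168·1.69705e-05)/(15.3965)] = 4.266·0.925710 = 3.94908 mg/L.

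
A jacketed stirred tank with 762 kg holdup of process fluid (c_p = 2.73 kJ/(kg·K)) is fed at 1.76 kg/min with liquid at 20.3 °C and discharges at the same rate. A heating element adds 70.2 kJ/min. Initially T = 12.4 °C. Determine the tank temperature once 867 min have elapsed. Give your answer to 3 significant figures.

31.9 °C

M c_p dT/dt = ṁ c_p (T_in − T) + Q̇.
τ = M/ṁ = 432.95 min; T_ss = T_in + Q̇/(ṁ c_p) = 20.3 + 70.2/(1.76·2.73) = 34.910 °C.
T approaches T_ss exponentially: T(t) = T_ss + (T₀ − T_ss) e^(−t/τ).
T(867) = 34.910 + (-22.510)·e^(−867/432.95) = 34.910 + (-22.510)·0.13499 = 31.872 °C.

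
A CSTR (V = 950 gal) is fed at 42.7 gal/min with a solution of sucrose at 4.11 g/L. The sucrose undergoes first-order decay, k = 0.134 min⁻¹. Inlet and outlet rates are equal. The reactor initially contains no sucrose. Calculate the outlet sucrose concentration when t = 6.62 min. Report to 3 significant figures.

0.717 g/L

Accumulation = in − out − consumed: V dC/dt = Q C_in − Q C − k V C.
This is linear with rate a = Q/V + k = 0.17895 min⁻¹.
C_ss = Q C_in/(Q + kV) = 1.0323 g/L; C(t) = C_ss + (C₀ − C_ss) e^(−a t).
C(6.62) = 1.0323 + (-1.0323)·e^(−0.17895·6.62) = 1.0323 + (-1.0323)·0.30586 = 0.71659 g/L.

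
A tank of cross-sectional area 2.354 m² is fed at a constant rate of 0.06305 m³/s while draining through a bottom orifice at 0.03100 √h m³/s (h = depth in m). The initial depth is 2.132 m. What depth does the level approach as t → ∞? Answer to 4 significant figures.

Volume balance on the tank: A dh/dt = Q_in − 0.03100 √h. At steady state dh/dt = 0:
Q_in = 0.03100 √h_ss ⇒ √h_ss = 0.06305/0.03100 = 2.03387.
h_ss = 2.03387² = 4.13663 m. (Since h₀ = 2.132 m < h_ss, the level will rise toward this value.)

4.137 m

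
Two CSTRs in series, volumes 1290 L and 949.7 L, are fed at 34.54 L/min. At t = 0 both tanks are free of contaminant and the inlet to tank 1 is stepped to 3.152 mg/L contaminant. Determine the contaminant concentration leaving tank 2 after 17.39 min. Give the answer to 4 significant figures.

Time constants: τᵢ = Vᵢ/Q for each well-mixed tank.
τ₁ = 1290/34.54 = 37.3480 min; τ₂ = 949.7/34.54 = 27.4957 min.
Solving the cascade with C₁(0)=C₂(0)=0 gives C₂(t) = C_in[1 − (τ₁ e^(−t/τ₁) − τ₂ e^(−t/τ₂))/(τ₁ − τ₂)].
At t = 17.39: e^(−t/τ₁) = 0.627745, e^(−t/τ₂) = 0.531281.
C₂ = 3.152·[1 − (37.3480·0.627745 − 27.4957·0.531281)/(9.85235)] = 3.152·0.103045 = 0.324799 mg/L.

0.3248 mg/L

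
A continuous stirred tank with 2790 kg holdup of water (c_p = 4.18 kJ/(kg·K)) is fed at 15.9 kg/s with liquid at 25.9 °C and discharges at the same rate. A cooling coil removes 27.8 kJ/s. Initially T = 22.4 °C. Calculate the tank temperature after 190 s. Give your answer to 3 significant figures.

M c_p dT/dt = ṁ c_p (T_in − T) − Q̇.
τ = M/ṁ = 175.47 s; T_ss = T_in − Q̇/(ṁ c_p) = 25.9 − 27.8/(15.9·4.18) = 25.482 °C.
Integrating: T(t) = T_ss + (T₀ − T_ss) e^(−t/τ).
T(190) = 25.482 + (-3.0817)·e^(−190/175.47) = 25.482 + (-3.0817)·0.33865 = 24.438 °C.

24.4 °C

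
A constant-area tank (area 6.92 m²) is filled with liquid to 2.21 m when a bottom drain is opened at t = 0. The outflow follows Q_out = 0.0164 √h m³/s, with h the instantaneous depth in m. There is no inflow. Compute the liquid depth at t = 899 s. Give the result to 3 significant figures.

Unsteady balance on liquid volume: A dh/dt = −0.0164 √h.
Separate and integrate: 2(√h − √h₀) = −(0.0164/A) t.
√h = √2.21 − 0.0164·899/(2·6.92) = 1.4866 − 1.0653 = 0.42132.
h = 0.42132² = 0.17751 m.

0.178 m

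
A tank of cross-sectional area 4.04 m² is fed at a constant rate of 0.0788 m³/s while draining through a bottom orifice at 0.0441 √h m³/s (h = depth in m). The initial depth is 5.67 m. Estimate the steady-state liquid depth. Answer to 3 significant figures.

3.19 m

Accumulation of liquid (constant cross-section A): A dh/dt = Q_in − 0.0441 √h. At steady state dh/dt = 0:
Q_in = 0.0441 √h_ss ⇒ √h_ss = 0.0788/0.0441 = 1.7868.
h_ss = 1.7868² = 3.1928 m. (Since h₀ = 5.67 m > h_ss, the level will fall toward this value.)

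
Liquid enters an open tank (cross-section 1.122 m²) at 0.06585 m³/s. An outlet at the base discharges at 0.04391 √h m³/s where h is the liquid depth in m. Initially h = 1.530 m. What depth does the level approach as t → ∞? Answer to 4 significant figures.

2.249 m

Level balance: A dh/dt = 0.06585 − 0.04391 √h. Setting dh/dt = 0:
Q_in = 0.04391 √h_ss ⇒ √h_ss = 0.06585/0.04391 = 1.49966.
h_ss = 1.49966² = 2.24898 m. (Since h₀ = 1.530 m < h_ss, the level will rise toward this value.)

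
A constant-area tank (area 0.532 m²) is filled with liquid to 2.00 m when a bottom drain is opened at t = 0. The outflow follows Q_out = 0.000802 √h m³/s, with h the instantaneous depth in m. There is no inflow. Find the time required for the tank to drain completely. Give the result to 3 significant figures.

1880 s

Mass balance (ρ constant): A dh/dt = −0.000802 √h.
Separate and integrate: 2(√h − √h₀) = −(0.000802/A) t.
Tank is empty when √h = 0: t_empty = 2A√h₀/0.000802.
t_empty = 2·0.532·√2.00/0.000802 = 1.0640·1.4142/0.000802 = 1876.2 s.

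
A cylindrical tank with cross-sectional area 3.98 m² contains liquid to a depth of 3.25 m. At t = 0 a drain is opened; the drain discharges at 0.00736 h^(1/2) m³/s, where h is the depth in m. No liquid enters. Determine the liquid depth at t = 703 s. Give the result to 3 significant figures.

1.33 m

A dh/dt = −Q_out = −0.00736 √h.
∫ h^(−1/2) dh = −(0.00736/A) ∫ dt, giving 2√h = 2√h₀ − (0.00736/A) t.
√h = √3.25 − 0.00736·703/(2·3.98) = 1.8028 − 0.65001 = 1.1528.
h = 1.1528² = 1.3289 m.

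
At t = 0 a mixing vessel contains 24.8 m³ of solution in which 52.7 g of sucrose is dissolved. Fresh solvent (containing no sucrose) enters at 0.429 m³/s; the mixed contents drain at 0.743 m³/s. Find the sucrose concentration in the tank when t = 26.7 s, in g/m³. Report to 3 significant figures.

Let m(t) be the amount of sucrose. Volume: V(t) = V₀ + (Q_in − Q_out) t = 24.8 − 0.31400 t; V(26.7) = 16.416 m³.
Solute balance: dm/dt = 0 − Q_out C = −Q_out m/V(t).
dm/m = −Q_out dt/(V₀ − 0.31400 t); integrating gives ln(m/m₀) = −(Q_out/(Q_in−Q_out)) ln(V/V₀).
m = m₀ (V₀/V)^(Q_out/(Q_in−Q_out)) = 52.7 × (24.8/16.416)^(-2.3662) = 19.853 g.
C = m/V = 19.853/16.416 = 1.2094 g/m³.

1.21 g/m³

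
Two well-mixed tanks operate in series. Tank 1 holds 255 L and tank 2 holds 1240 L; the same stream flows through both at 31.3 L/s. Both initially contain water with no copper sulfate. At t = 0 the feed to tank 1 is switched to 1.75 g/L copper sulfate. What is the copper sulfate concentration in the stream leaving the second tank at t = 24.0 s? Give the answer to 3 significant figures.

0.572 g/L

Each tank obeys Vᵢ dCᵢ/dt = Q(Cᵢ₋₁ − Cᵢ), so τᵢ = Vᵢ/Q.
τ₁ = 255/31.3 = 8.1470 s; τ₂ = 1240/31.3 = 39.617 s.
Tank 1: C₁ = C_in(1 − e^(−t/τ₁)). Tank 2 (τ₁ ≠ τ₂): C₂ = C_in[1 − (τ₁ e^(−t/τ₁) − τ₂ e^(−t/τ₂))/(τ₁ − τ₂)].
At t = 24.0: e^(−t/τ₁) = 0.052556, e^(−t/τ₂) = 0.54563.
C₂ = 1.75·[1 − (8.1470·0.052556 − 39.617·0.54563)/(-31.470)] = 1.75·0.32672 = 0.57175 g/L.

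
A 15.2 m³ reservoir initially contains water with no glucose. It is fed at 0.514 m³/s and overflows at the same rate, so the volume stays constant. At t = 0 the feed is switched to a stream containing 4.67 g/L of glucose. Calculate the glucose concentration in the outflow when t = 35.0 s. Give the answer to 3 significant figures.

3.24 g/L

Accumulation = in − out for the solute gives V dC/dt = Q(C_in − C).
Time constant τ = V/Q = 15.2/0.514 = 29.572 s.
C approaches C_in exponentially: C(t) = C_in + (C₀ − C_in) e^(−t/τ).
C(35.0) = 4.67 + (0 − 4.67)·e^(−35.0/29.572) = 4.67 + (-4.6700)·0.30619 = 3.2401 g/L.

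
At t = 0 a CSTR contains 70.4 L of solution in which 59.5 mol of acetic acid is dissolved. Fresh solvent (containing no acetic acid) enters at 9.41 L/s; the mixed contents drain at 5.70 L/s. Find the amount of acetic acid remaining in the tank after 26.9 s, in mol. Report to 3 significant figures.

Let m(t) be the amount of acetic acid. Volume: V(t) = V₀ + (Q_in − Q_out) t = 70.4 + 3.7100 t; V(26.9) = 170.20 L.
No acetic acid enters, so dm/dt = −Q_out · (m/V).
dm/m = −Q_out dt/(V₀ + 3.7100 t); integrating gives ln(m/m₀) = −(Q_out/(Q_in−Q_out)) ln(V/V₀).
m = m₀ (V₀/V)^(Q_out/(Q_in−Q_out)) = 59.5 × (70.4/170.20)^(1.5364) = 15.328 mol.

15.3 mol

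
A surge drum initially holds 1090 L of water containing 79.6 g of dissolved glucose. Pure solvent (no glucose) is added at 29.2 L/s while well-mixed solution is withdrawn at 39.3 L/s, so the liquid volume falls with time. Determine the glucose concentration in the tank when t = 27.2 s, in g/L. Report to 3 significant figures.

0.0315 g/L

Total volume: dV/dt = Q_in − Q_out = -10.100 L/s, so V(t) = 1090 − 10.100 t and V(27.2) = 815.28 L.
Species balance (pure solvent in): dm/dt = −Q_out · m/V(t).
dm/m = −Q_out dt/(V₀ − 10.100 t); integrating gives ln(m/m₀) = −(Q_out/(Q_in−Q_out)) ln(V/V₀).
m = m₀ (V₀/V)^(Q_out/(Q_in−Q_out)) = 79.6 × (1090/815.28)^(-3.8911) = 25.714 g.
C = m/V = 25.714/815.28 = 0.031540 g/L.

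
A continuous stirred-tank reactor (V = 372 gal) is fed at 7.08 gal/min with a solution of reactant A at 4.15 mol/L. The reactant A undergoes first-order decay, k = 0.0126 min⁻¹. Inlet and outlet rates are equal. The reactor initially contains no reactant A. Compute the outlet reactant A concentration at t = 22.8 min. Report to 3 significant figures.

V dC/dt = Q(C_in − C) − k V C.
This is linear with rate a = Q/V + k = 0.031632 min⁻¹.
C_ss = Q C_in/(Q + kV) = 2.4969 mol/L; C(t) = C_ss + (C₀ − C_ss) e^(−a t).
C(22.8) = 2.4969 + (-2.4969)·e^(−0.031632·22.8) = 2.4969 + (-2.4969)·0.48616 = 1.2830 mol/L.

1.28 mol/L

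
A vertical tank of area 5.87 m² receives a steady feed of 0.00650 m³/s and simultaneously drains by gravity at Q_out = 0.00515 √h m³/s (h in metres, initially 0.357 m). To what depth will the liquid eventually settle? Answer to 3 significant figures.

1.59 m

A dh/dt = Q_in − 0.00515 √h. Steady state requires inflow = outflow:
Q_in = 0.00515 √h_ss ⇒ √h_ss = 0.00650/0.00515 = 1.2621.
h_ss = 1.2621² = 1.5930 m. (Since h₀ = 0.357 m < h_ss, the level will rise toward this value.)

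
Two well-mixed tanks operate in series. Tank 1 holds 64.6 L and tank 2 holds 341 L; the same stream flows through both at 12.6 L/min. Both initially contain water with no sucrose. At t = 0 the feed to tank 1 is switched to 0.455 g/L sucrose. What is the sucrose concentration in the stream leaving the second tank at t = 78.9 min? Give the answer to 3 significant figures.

0.425 g/L

Each tank obeys Vᵢ dCᵢ/dt = Q(Cᵢ₋₁ − Cᵢ), so τᵢ = Vᵢ/Q.
τ₁ = 64.6/12.6 = 5.1270 min; τ₂ = 341/12.6 = 27.063 min.
Solving the cascade with C₁(0)=C₂(0)=0 gives C₂(t) = C_in[1 − (τ₁ e^(−t/τ₁) − τ₂ e^(−t/τ₂))/(τ₁ − τ₂)].
At t = 78.9: e^(−t/τ₁) = 2.0729e-07, e^(−t/τ₂) = 0.054184.
C₂ = 0.455·[1 − (5.1270·2.0729e-07 − 27.063·0.054184)/(-21.937)] = 0.455·0.93315 = 0.42458 g/L.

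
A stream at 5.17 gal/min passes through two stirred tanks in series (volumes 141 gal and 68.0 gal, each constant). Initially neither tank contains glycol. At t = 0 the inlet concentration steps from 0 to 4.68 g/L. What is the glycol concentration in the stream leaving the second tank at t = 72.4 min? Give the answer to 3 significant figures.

Each tank obeys Vᵢ dCᵢ/dt = Q(Cᵢ₋₁ − Cᵢ), so τᵢ = Vᵢ/Q.
τ₁ = 141/5.17 = 27.273 min; τ₂ = 68.0/5.17 = 13.153 min.
Solving the cascade with C₁(0)=C₂(0)=0 gives C₂(t) = C_in[1 − (τ₁ e^(−t/τ₁) − τ₂ e^(−t/τ₂))/(τ₁ − τ₂)].
At t = 72.4: e^(−t/τ₁) = 0.070322, e^(−t/τ₂) = 0.0040683.
C₂ = 4.68·[1 − (27.273·0.070322 − 13.153·0.0040683)/(14.120)] = 4.68·0.86796 = 4.0621 g/L.

4.06 g/L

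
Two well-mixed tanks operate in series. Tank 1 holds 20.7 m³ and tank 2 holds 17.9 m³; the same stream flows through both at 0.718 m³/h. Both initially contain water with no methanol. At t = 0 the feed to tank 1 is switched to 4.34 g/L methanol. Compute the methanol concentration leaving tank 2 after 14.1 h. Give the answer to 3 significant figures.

Time constants: τᵢ = Vᵢ/Q for each well-mixed tank.
τ₁ = 20.7/0.718 = 28.830 h; τ₂ = 17.9/0.718 = 24.930 h.
Solving the cascade with C₁(0)=C₂(0)=0 gives C₂(t) = C_in[1 − (τ₁ e^(−t/τ₁) − τ₂ e^(−t/τ₂))/(τ₁ − τ₂)].
At t = 14.1: e^(−t/τ₁) = 0.61319, e^(−t/τ₂) = 0.56803.
C₂ = 4.34·[1 − (28.830·0.61319 − 24.930·0.56803)/(3.8997)] = 4.34·0.098093 = 0.42572 g/L.

0.426 g/L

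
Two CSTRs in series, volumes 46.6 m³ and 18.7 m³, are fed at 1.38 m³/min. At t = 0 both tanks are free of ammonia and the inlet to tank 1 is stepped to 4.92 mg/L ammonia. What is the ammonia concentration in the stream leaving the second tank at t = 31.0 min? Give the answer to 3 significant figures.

1.97 mg/L

Each tank obeys Vᵢ dCᵢ/dt = Q(Cᵢ₋₁ − Cᵢ), so τᵢ = Vᵢ/Q.
τ₁ = 46.6/1.38 = 33.768 min; τ₂ = 18.7/1.38 = 13.551 min.
Tank 1: C₁ = C_in(1 − e^(−t/τ₁)). Tank 2 (τ₁ ≠ τ₂): C₂ = C_in[1 − (τ₁ e^(−t/τ₁) − τ₂ e^(−t/τ₂))/(τ₁ − τ₂)].
At t = 31.0: e^(−t/τ₁) = 0.39931, e^(−t/τ₂) = 0.10150.
C₂ = 4.92·[1 − (33.768·0.39931 − 13.551·0.10150)/(20.217)] = 4.92·0.40109 = 1.9734 mg/L.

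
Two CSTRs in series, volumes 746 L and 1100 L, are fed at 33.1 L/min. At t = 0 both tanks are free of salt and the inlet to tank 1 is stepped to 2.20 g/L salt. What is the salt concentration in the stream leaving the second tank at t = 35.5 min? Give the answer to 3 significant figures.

Each tank obeys Vᵢ dCᵢ/dt = Q(Cᵢ₋₁ − Cᵢ), so τᵢ = Vᵢ/Q.
τ₁ = 746/33.1 = 22.538 min; τ₂ = 1100/33.1 = 33.233 min.
Tank 1: C₁ = C_in(1 − e^(−t/τ₁)). Tank 2 (τ₁ ≠ τ₂): C₂ = C_in[1 − (τ₁ e^(−t/τ₁) − τ₂ e^(−t/τ₂))/(τ₁ − τ₂)].
At t = 35.5: e^(−t/τ₁) = 0.20698, e^(−t/τ₂) = 0.34362.
C₂ = 2.20·[1 − (22.538·0.20698 − 33.233·0.34362)/(-10.695)] = 2.20·0.36844 = 0.81057 g/L.

0.811 g/L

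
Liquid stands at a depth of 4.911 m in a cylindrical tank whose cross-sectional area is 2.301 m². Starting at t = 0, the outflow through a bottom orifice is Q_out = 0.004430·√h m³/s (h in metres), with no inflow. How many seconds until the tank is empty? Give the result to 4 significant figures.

2302 s

With no inflow, A dh/dt = −0.004430 √h.
This is separable: 2 d(√h)/dt = −0.004430/A, so √h = √h₀ − (0.004430/(2A)) t.
Tank is empty when √h = 0: t_empty = 2A√h₀/0.004430.
t_empty = 2·2.301·√4.911/0.004430 = 4.60200·2.21608/0.004430 = 2302.12 s.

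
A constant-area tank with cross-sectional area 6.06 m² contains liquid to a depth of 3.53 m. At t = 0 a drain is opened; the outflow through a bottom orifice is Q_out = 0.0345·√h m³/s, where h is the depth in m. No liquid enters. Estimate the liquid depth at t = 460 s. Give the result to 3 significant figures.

Mass balance (ρ constant): A dh/dt = −0.0345 √h.
This is separable: 2 d(√h)/dt = −0.0345/A, so √h = √h₀ − (0.0345/(2A)) t.
√h = √3.53 − 0.0345·460/(2·6.06) = 1.8788 − 1.3094 = 0.56942.
h = 0.56942² = 0.32424 m.

0.324 m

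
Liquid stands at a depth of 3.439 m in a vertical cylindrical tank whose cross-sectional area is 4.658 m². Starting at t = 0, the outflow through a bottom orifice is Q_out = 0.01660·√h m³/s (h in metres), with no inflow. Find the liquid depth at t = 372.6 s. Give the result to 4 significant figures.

1.417 m

With no inflow, A dh/dt = −0.01660 √h.
Separate and integrate: 2(√h − √h₀) = −(0.01660/A) t.
√h = √3.439 − 0.01660·372.6/(2·4.658) = 1.85445 − 0.663929 = 1.19053.
h = 1.19053² = 1.41735 m.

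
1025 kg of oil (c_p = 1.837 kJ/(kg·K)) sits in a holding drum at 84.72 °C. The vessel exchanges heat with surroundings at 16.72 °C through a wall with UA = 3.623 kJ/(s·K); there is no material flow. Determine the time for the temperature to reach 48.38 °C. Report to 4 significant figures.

Unsteady energy balance on the tank contents: M c_p dT/dt = −UA(T − T_amb).
τ = M c_p/UA = 519.714 s; T_ss = T_amb = 16.7200 °C.
T(t) = T_ss + (T₀ − T_ss)e^(−t/τ); set T = 48.38:
t = −τ ln[(T − T_ss)/(T₀ − T_ss)] = −519.714 · ln(0.465588) = 397.298 s.

397.3 s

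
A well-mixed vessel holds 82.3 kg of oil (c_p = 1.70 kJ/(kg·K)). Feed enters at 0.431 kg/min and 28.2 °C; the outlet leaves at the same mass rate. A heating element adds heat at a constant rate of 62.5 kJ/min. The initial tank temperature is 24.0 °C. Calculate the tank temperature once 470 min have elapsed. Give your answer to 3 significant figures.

M c_p dT/dt = ṁ c_p (T_in − T) + Q̇.
τ = M/ṁ = 190.95 min; T_ss = T_in + Q̇/(ṁ c_p) = 28.2 + 62.5/(0.431·1.70) = 113.50 °C.
Solution: T(t) = T_ss + (T₀ − T_ss) e^(−t/τ).
T(470) = 113.50 + (-89.501)·e^(−470/190.95) = 113.50 + (-89.501)·0.085319 = 105.86 °C.

106 °C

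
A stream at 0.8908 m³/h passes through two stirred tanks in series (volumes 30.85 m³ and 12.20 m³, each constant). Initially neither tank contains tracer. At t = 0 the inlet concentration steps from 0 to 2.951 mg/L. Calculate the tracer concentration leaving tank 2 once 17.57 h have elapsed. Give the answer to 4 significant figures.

0.5471 mg/L

Time constants: τᵢ = Vᵢ/Q for each well-mixed tank.
τ₁ = 30.85/0.8908 = 34.6318 h; τ₂ = 12.20/0.8908 = 13.6956 h.
Tank 1: C₁ = C_in(1 − e^(−t/τ₁)). Tank 2 (τ₁ ≠ τ₂): C₂ = C_in[1 − (τ₁ e^(−t/τ₁) − τ₂ e^(−t/τ₂))/(τ₁ − τ₂)].
At t = 17.57: e^(−t/τ₁) = 0.602097, e^(−t/τ₂) = 0.277233.
C₂ = 2.951·[1 − (34.6318·0.602097 − 13.6956·0.277233)/(20.9362)] = 2.951·0.185392 = 0.547091 mg/L.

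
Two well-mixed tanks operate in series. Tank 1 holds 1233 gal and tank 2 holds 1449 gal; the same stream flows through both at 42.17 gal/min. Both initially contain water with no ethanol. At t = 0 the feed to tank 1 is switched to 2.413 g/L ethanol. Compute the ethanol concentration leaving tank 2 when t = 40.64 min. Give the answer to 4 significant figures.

Time constants: τᵢ = Vᵢ/Q for each well-mixed tank.
τ₁ = 1233/42.17 = 29.2388 min; τ₂ = 1449/42.17 = 34.3609 min.
Tank 1: C₁ = C_in(1 − e^(−t/τ₁)). Tank 2 (τ₁ ≠ τ₂): C₂ = C_in[1 − (τ₁ e^(−t/τ₁) − τ₂ e^(−t/τ₂))/(τ₁ − τ₂)].
At t = 40.64: e^(−t/τ₁) = 0.249092, e^(−t/τ₂) = 0.306438.
C₂ = 2.413·[1 − (29.2388·0.249092 − 34.3609·0.306438)/(-5.12212)] = 2.413·0.366209 = 0.883661 g/L.

0.8837 g/L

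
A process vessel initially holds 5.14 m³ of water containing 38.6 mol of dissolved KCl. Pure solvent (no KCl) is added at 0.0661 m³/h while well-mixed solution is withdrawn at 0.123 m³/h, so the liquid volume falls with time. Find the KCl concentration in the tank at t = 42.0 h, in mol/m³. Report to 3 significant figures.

Total volume: dV/dt = Q_in − Q_out = -0.056900 m³/h, so V(t) = 5.14 − 0.056900 t and V(42.0) = 2.7502 m³.
Species balance (pure solvent in): dm/dt = −Q_out · m/V(t).
dm/m = −Q_out dt/(V₀ − 0.056900 t); integrating gives ln(m/m₀) = −(Q_out/(Q_in−Q_out)) ln(V/V₀).
m = m₀ (V₀/V)^(Q_out/(Q_in−Q_out)) = 38.6 × (5.14/2.7502)^(-2.1617) = 9.9879 mol.
C = m/V = 9.9879/2.7502 = 3.6317 mol/m³.

3.63 mol/m³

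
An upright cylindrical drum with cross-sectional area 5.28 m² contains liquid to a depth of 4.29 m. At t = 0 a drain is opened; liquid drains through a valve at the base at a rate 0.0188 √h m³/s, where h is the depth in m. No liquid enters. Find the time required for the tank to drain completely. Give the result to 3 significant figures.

1160 s

A dh/dt = −Q_out = −0.0188 √h.
This is separable: 2 d(√h)/dt = −0.0188/A, so √h = √h₀ − (0.0188/(2A)) t.
Tank is empty when √h = 0: t_empty = 2A√h₀/0.0188.
t_empty = 2·5.28·√4.29/0.0188 = 10.560·2.0712/0.0188 = 1163.4 s.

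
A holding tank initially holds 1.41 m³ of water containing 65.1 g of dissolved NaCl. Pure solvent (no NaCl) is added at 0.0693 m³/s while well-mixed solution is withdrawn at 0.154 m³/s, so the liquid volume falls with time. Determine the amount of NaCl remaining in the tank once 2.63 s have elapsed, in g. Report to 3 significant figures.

Total volume: dV/dt = Q_in − Q_out = -0.084700 m³/s, so V(t) = 1.41 − 0.084700 t and V(2.63) = 1.1872 m³.
No NaCl enters, so dm/dt = −Q_out · (m/V).
Separate: dm/m = −Q_out dt/V(t) ⇒ ln(m/m₀) = −(Q_out/(Q_in−Q_out)) ln(V/V₀).
m = m₀ (V₀/V)^(Q_out/(Q_in−Q_out)) = 65.1 × (1.41/1.1872)^(-1.8182) = 47.621 g.

47.6 g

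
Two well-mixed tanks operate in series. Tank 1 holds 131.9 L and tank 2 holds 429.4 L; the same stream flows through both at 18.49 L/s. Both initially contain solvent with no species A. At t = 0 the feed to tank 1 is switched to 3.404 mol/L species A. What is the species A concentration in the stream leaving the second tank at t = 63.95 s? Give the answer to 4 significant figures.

Time constants: τᵢ = Vᵢ/Q for each well-mixed tank.
τ₁ = 131.9/18.49 = 7.13359 s; τ₂ = 429.4/18.49 = 23.2234 s.
Tank 1: C₁ = C_in(1 − e^(−t/τ₁)). Tank 2 (τ₁ ≠ τ₂): C₂ = C_in[1 − (τ₁ e^(−t/τ₁) − τ₂ e^(−t/τ₂))/(τ₁ − τ₂)].
At t = 63.95: e^(−t/τ₁) = 0.000127852, e^(−t/τ₂) = 0.0636923.
C₂ = 3.404·[1 − (7.13359·0.000127852 − 23.2234·0.0636923)/(-16.0898)] = 3.404·0.908126 = 3.09126 mol/L.

3.091 mol/L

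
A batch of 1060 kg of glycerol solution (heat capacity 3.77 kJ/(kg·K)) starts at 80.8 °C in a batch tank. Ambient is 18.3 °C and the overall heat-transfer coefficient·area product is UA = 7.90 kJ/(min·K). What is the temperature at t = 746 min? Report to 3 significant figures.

32.6 °C

Heat balance on the well-mixed liquid: M c_p dT/dt = −UA(T − T_amb).
dT/dt = (T_ss − T)/τ with T_ss = T_amb = 18.300 °C, τ = M c_p/UA = 1060·3.77/7.90 = 505.85 min.
Solution: T(t) = T_ss + (T₀ − T_ss) e^(−t/τ).
T(746) = 18.300 + (62.500)·0.22884 = 32.602 °C.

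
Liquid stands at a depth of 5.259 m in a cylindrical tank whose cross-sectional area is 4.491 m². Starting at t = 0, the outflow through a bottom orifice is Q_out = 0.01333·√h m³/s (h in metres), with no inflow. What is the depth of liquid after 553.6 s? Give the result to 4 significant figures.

2.166 m

Mass balance (ρ constant): A dh/dt = −0.01333 √h.
This is separable: 2 d(√h)/dt = −0.01333/A, so √h = √h₀ − (0.01333/(2A)) t.
√h = √5.259 − 0.01333·553.6/(2·4.491) = 2.29325 − 0.821586 = 1.47166.
h = 1.47166² = 2.16580 m.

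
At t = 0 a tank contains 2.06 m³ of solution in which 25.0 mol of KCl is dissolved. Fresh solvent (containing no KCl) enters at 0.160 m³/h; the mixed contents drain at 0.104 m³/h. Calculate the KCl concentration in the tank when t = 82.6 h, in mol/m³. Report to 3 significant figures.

0.420 mol/m³

Let m(t) be the amount of KCl. Volume: V(t) = V₀ + (Q_in − Q_out) t = 2.06 + 0.056000 t; V(82.6) = 6.6856 m³.
No KCl enters, so dm/dt = −Q_out · (m/V).
dm/m = −Q_out dt/(V₀ + 0.056000 t); integrating gives ln(m/m₀) = −(Q_out/(Q_in−Q_out)) ln(V/V₀).
m = m₀ (V₀/V)^(Q_out/(Q_in−Q_out)) = 25.0 × (2.06/6.6856)^(1.8571) = 2.8082 mol.
C = m/V = 2.8082/6.6856 = 0.42004 mol/m³.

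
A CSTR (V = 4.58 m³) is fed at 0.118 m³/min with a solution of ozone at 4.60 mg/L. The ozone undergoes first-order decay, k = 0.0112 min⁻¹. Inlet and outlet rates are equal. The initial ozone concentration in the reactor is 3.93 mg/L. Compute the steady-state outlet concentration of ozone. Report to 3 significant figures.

3.21 mg/L

Accumulation = in − out − consumed: V dC/dt = Q C_in − Q C − k V C.
Steady state (dC/dt = 0): C_ss = Q C_in/(Q + kV) = C_in/(1 + kV/Q).
C_ss = 0.118·4.60/(0.118 + 0.0112·4.58) = 0.54280/0.16930 = 3.2062 mg/L.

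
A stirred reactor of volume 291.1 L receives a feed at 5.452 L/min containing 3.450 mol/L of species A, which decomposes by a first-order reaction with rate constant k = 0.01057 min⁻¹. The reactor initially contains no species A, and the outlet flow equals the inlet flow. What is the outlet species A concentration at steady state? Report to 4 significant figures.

V dC/dt = Q(C_in − C) − k V C.
At steady state: 0 = Q C_in − (Q + kV) C_ss, so C_ss = Q C_in/(Q + kV).
C_ss = 5.452·3.450/(5.452 + 0.01057·291.1) = 18.8094/8.52893 = 2.20537 mol/L.

2.205 mol/L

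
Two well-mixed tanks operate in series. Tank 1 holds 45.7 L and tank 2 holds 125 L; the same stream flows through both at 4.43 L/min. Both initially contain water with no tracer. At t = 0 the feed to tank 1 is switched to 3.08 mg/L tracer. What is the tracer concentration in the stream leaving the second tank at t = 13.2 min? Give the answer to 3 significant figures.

0.533 mg/L

Species balance on tank i: dCᵢ/dt = (Cᵢ₋₁ − Cᵢ)/τᵢ with τᵢ = Vᵢ/Q.
τ₁ = 45.7/4.43 = 10.316 min; τ₂ = 125/4.43 = 28.217 min.
Solving the cascade with C₁(0)=C₂(0)=0 gives C₂(t) = C_in[1 − (τ₁ e^(−t/τ₁) − τ₂ e^(−t/τ₂))/(τ₁ − τ₂)].
At t = 13.2: e^(−t/τ₁) = 0.27816, e^(−t/τ₂) = 0.62637.
C₂ = 3.08·[1 − (10.316·0.27816 − 28.217·0.62637)/(-17.901)] = 3.08·0.17295 = 0.53269 mg/L.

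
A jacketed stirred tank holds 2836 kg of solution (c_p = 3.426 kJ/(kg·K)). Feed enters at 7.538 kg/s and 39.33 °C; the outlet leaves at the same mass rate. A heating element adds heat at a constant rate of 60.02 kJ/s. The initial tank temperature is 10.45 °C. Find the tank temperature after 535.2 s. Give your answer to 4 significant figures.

34.13 °C

First-law balance (no shaft work): M c_p dT/dt = ṁ c_p (T_in − T) + 60.02.
τ = M/ṁ = 376.227 s; T_ss = T_in + Q̇/(ṁ c_p) = 39.33 + 60.02/(7.538·3.426) = 41.6541 °C.
T approaches T_ss exponentially: T(t) = T_ss + (T₀ − T_ss) e^(−t/τ).
T(535.2) = 41.6541 + (-31.2041)·e^(−535.2/376.227) = 41.6541 + (-31.2041)·0.241100 = 34.1308 °C.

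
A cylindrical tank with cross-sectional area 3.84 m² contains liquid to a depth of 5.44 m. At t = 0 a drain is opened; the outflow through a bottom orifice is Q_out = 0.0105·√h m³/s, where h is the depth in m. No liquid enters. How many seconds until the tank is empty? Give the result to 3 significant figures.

A dh/dt = −Q_out = −0.0105 √h.
∫ h^(−1/2) dh = −(0.0105/A) ∫ dt, giving 2√h = 2√h₀ − (0.0105/A) t.
Set h = 0: 2√h₀ = (0.0105/A) t_empty ⇒ t_empty = 2A√h₀/0.0105.
t_empty = 2·3.84·√5.44/0.0105 = 7.6800·2.3324/0.0105 = 1706.0 s.

1710 s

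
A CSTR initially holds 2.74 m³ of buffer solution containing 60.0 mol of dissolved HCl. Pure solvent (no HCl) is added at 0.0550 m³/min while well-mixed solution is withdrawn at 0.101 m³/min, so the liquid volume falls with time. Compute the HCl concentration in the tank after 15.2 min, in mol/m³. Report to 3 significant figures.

15.4 mol/m³

Total volume: dV/dt = Q_in − Q_out = -0.046000 m³/min, so V(t) = 2.74 − 0.046000 t and V(15.2) = 2.0408 m³.
No HCl enters, so dm/dt = −Q_out · (m/V).
dm/m = −Q_out dt/(V₀ − 0.046000 t); integrating gives ln(m/m₀) = −(Q_out/(Q_in−Q_out)) ln(V/V₀).
m = m₀ (V₀/V)^(Q_out/(Q_in−Q_out)) = 60.0 × (2.74/2.0408)^(-2.1957) = 31.421 mol.
C = m/V = 31.421/2.0408 = 15.396 mol/m³.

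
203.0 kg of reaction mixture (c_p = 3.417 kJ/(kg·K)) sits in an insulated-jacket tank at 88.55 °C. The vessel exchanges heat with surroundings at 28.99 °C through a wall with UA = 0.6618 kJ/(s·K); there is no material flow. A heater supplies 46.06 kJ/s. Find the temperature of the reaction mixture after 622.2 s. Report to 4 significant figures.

93.04 °C

Lumped-capacitance energy balance: M c_p dT/dt = UA(T_amb − T) + Q̇.
dT/dt = (T_ss − T)/τ with T_ss = T_amb + Q̇/UA = 28.99 + 46.06/0.6618 = 98.5881 °C, τ = M c_p/UA = 203.0·3.417/0.6618 = 1048.13 s.
T approaches T_ss exponentially: T(t) = T_ss + (T₀ − T_ss) e^(−t/τ).
T(622.2) = 98.5881 + (-10.0381)·0.552319 = 93.0439 °C.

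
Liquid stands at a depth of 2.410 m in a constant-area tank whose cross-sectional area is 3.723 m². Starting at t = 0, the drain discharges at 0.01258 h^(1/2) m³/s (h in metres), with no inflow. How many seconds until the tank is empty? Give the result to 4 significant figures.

918.9 s

With no inflow, A dh/dt = −0.01258 √h.
∫ h^(−1/2) dh = −(0.01258/A) ∫ dt, giving 2√h = 2√h₀ − (0.01258/A) t.
Tank is empty when √h = 0: t_empty = 2A√h₀/0.01258.
t_empty = 2·3.723·√2.410/0.01258 = 7.44600·1.55242/0.01258 = 918.863 s.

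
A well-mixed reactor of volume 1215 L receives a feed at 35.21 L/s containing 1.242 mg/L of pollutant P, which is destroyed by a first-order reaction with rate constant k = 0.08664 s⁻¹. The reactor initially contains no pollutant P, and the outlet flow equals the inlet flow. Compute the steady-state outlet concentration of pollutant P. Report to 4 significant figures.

0.3113 mg/L

Accumulation = in − out − consumed: V dC/dt = Q C_in − Q C − k V C.
At steady state: 0 = Q C_in − (Q + kV) C_ss, so C_ss = Q C_in/(Q + kV).
C_ss = 35.21·1.242/(35.21 + 0.08664·1215) = 43.7308/140.478 = 0.311301 mg/L.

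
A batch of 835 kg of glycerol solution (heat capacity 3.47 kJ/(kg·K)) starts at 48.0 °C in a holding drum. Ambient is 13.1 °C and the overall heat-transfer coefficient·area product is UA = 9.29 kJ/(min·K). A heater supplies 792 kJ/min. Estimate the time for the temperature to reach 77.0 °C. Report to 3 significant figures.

268 min

M c_p dT/dt = −UA(T − T_amb) + Q̇.
τ = M c_p/UA = 311.89 min; T_ss = T_amb + Q̇/UA = 13.1 + 792/9.29 = 98.353 °C.
T(t) = T_ss + (T₀ − T_ss)e^(−t/τ); set T = 77.0:
t = −τ ln[(T − T_ss)/(T₀ − T_ss)] = −311.89 · ln(0.42407) = 267.56 min.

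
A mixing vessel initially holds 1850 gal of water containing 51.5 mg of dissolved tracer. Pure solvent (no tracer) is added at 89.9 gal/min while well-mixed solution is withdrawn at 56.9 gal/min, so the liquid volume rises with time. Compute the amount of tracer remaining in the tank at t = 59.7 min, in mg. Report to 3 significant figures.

14.8 mg

Total volume: dV/dt = Q_in − Q_out = 33.000 gal/min, so V(t) = 1850 + 33.000 t and V(59.7) = 3820.1 gal.
No tracer enters, so dm/dt = −Q_out · (m/V).
dm/m = −Q_out dt/(V₀ + 33.000 t); integrating gives ln(m/m₀) = −(Q_out/(Q_in−Q_out)) ln(V/V₀).
m = m₀ (V₀/V)^(Q_out/(Q_in−Q_out)) = 51.5 × (1850/3820.1)^(1.7242) = 14.752 mg.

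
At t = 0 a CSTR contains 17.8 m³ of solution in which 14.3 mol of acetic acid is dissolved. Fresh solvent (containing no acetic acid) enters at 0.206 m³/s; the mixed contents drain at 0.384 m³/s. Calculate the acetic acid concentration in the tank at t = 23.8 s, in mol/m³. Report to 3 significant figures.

0.587 mol/m³

Let m(t) be the amount of acetic acid. Volume: V(t) = V₀ + (Q_in − Q_out) t = 17.8 − 0.17800 t; V(23.8) = 13.564 m³.
Species balance (pure solvent in): dm/dt = −Q_out · m/V(t).
dm/m = −Q_out dt/(V₀ − 0.17800 t); integrating gives ln(m/m₀) = −(Q_out/(Q_in−Q_out)) ln(V/V₀).
m = m₀ (V₀/V)^(Q_out/(Q_in−Q_out)) = 14.3 × (17.8/13.564)^(-2.1573) = 7.9557 mol.
C = m/V = 7.9557/13.564 = 0.58655 mol/m³.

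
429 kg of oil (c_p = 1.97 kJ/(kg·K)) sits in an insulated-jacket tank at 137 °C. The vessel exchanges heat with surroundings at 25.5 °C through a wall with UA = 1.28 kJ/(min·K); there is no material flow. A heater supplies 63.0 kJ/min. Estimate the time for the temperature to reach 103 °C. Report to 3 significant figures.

M c_p dT/dt = −UA(T − T_amb) + Q̇.
τ = M c_p/UA = 660.26 min; T_ss = T_amb + Q̇/UA = 25.5 + 63.0/1.28 = 74.719 °C.
T(t) = T_ss + (T₀ − T_ss)e^(−t/τ); set T = 103:
t = −τ ln[(T − T_ss)/(T₀ − T_ss)] = −660.26 · ln(0.45409) = 521.25 min.

521 min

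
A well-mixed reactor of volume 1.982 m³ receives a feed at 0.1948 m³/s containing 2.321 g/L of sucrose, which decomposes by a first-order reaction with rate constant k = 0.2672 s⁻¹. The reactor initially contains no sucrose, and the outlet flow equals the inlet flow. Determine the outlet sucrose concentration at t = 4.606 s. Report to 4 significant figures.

0.5082 g/L

V dC/dt = Q(C_in − C) − k V C.
dC/dt = (Q/V) C_in − (Q/V + k) C; effective rate a = Q/V + k = 0.0982846 + 0.2672 = 0.365485 s⁻¹.
C_ss = Q C_in/(Q + kV) = 0.624153 g/L; C(t) = C_ss + (C₀ − C_ss) e^(−a t).
C(4.606) = 0.624153 + (-0.624153)·e^(−0.365485·4.606) = 0.624153 + (-0.624153)·0.185737 = 0.508225 g/L.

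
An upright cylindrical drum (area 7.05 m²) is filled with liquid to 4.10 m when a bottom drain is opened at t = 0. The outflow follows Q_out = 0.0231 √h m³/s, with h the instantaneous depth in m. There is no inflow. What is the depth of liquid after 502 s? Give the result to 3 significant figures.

1.45 m

A dh/dt = −Q_out = −0.0231 √h.
∫ h^(−1/2) dh = −(0.0231/A) ∫ dt, giving 2√h = 2√h₀ − (0.0231/A) t.
√h = √4.10 − 0.0231·502/(2·7.05) = 2.0248 − 0.82243 = 1.2024.
h = 1.2024² = 1.4458 m.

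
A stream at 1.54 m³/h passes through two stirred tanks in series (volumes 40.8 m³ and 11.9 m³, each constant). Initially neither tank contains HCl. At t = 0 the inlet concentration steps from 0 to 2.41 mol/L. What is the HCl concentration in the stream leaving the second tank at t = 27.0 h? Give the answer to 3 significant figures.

Each tank obeys Vᵢ dCᵢ/dt = Q(Cᵢ₋₁ − Cᵢ), so τᵢ = Vᵢ/Q.
τ₁ = 40.8/1.54 = 26.494 h; τ₂ = 11.9/1.54 = 7.7273 h.
Tank 1: C₁ = C_in(1 − e^(−t/τ₁)). Tank 2 (τ₁ ≠ τ₂): C₂ = C_in[1 − (τ₁ e^(−t/τ₁) − τ₂ e^(−t/τ₂))/(τ₁ − τ₂)].
At t = 27.0: e^(−t/τ₁) = 0.36091, e^(−t/τ₂) = 0.030376.
C₂ = 2.41·[1 − (26.494·0.36091 − 7.7273·0.030376)/(18.766)] = 2.41·0.50298 = 1.2122 mol/L.

1.21 mol/L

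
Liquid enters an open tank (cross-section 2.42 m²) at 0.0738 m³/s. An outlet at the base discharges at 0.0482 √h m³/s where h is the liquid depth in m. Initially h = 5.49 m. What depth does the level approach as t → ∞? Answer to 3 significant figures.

Mass balance (ρ constant): A dh/dt = Q_in − 0.0482 √h. At steady state dh/dt = 0:
Q_in = 0.0482 √h_ss ⇒ √h_ss = 0.0738/0.0482 = 1.5311.
h_ss = 1.5311² = 2.3443 m. (Since h₀ = 5.49 m > h_ss, the level will fall toward this value.)

2.34 m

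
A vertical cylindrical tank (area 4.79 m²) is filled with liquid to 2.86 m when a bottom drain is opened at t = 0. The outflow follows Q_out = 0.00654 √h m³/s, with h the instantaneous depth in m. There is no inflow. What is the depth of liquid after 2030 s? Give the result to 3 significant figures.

0.0932 m

With no inflow, A dh/dt = −0.00654 √h.
Separate and integrate: 2(√h − √h₀) = −(0.00654/A) t.
√h = √2.86 − 0.00654·2030/(2·4.79) = 1.6912 − 1.3858 = 0.30533.
h = 0.30533² = 0.093226 m.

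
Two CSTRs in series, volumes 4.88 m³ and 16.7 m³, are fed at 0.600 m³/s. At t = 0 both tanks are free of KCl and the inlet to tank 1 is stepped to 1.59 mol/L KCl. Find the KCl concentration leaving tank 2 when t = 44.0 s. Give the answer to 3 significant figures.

1.13 mol/L

Species balance on tank i: dCᵢ/dt = (Cᵢ₋₁ − Cᵢ)/τᵢ with τᵢ = Vᵢ/Q.
τ₁ = 4.88/0.600 = 8.1333 s; τ₂ = 16.7/0.600 = 27.833 s.
Solving the cascade with C₁(0)=C₂(0)=0 gives C₂(t) = C_in[1 − (τ₁ e^(−t/τ₁) − τ₂ e^(−t/τ₂))/(τ₁ − τ₂)].
At t = 44.0: e^(−t/τ₁) = 0.0044724, e^(−t/τ₂) = 0.20580.
C₂ = 1.59·[1 − (8.1333·0.0044724 − 27.833·0.20580)/(-19.700)] = 1.59·0.71108 = 1.1306 mol/L.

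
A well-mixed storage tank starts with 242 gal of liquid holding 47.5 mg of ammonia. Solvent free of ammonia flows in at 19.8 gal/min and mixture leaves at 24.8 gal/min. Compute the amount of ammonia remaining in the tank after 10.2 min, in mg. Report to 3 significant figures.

Let m(t) be the amount of ammonia. Volume: V(t) = V₀ + (Q_in − Q_out) t = 242 − 5.0000 t; V(10.2) = 191.00 gal.
Solute balance: dm/dt = 0 − Q_out C = −Q_out m/V(t).
Separate: dm/m = −Q_out dt/V(t) ⇒ ln(m/m₀) = −(Q_out/(Q_in−Q_out)) ln(V/V₀).
m = m₀ (V₀/V)^(Q_out/(Q_in−Q_out)) = 47.5 × (242/191.00)^(-4.9600) = 14.686 mg.

14.7 mg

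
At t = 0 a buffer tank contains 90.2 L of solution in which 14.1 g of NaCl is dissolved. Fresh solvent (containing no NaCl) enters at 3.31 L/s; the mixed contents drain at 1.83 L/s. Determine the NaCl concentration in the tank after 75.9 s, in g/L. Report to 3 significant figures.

0.0256 g/L

Total volume: dV/dt = Q_in − Q_out = 1.4800 L/s, so V(t) = 90.2 + 1.4800 t and V(75.9) = 202.53 L.
Species balance (pure solvent in): dm/dt = −Q_out · m/V(t).
dm/m = −Q_out dt/(V₀ + 1.4800 t); integrating gives ln(m/m₀) = −(Q_out/(Q_in−Q_out)) ln(V/V₀).
m = m₀ (V₀/V)^(Q_out/(Q_in−Q_out)) = 14.1 × (90.2/202.53)^(1.2365) = 5.1863 g.
C = m/V = 5.1863/202.53 = 0.025607 g/L.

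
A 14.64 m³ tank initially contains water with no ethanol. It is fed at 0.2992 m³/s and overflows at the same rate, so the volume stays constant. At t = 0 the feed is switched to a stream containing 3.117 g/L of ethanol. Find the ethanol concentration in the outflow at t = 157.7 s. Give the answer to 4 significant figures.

2.993 g/L

Transient balance on the dissolved component: V dC/dt = Q(C_in − C).
So dC/dt = (C_in − C)/τ with τ = V/Q = 14.64/0.2992 = 48.9305 s.
This is linear first-order; C(t) = C_in + (C₀ − C_in) e^(−t/τ).
C(157.7) = 3.117 + (0 − 3.117)·e^(−157.7/48.9305) = 3.117 + (-3.11700)·0.0398378 = 2.99283 g/L.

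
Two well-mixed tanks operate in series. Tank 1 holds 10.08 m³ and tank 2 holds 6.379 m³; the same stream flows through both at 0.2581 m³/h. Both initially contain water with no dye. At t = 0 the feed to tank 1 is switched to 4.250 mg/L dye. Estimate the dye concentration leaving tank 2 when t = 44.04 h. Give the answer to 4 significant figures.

Time constants: τᵢ = Vᵢ/Q for each well-mixed tank.
τ₁ = 10.08/0.2581 = 39.0546 h; τ₂ = 6.379/0.2581 = 24.7152 h.
Tank 1: C₁ = C_in(1 − e^(−t/τ₁)). Tank 2 (τ₁ ≠ τ₂): C₂ = C_in[1 − (τ₁ e^(−t/τ₁) − τ₂ e^(−t/τ₂))/(τ₁ − τ₂)].
At t = 44.04: e^(−t/τ₁) = 0.323793, e^(−t/τ₂) = 0.168318.
C₂ = 4.250·[1 − (39.0546·0.323793 − 24.7152·0.168318)/(14.3394)] = 4.250·0.408233 = 1.73499 mg/L.

1.735 mg/L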